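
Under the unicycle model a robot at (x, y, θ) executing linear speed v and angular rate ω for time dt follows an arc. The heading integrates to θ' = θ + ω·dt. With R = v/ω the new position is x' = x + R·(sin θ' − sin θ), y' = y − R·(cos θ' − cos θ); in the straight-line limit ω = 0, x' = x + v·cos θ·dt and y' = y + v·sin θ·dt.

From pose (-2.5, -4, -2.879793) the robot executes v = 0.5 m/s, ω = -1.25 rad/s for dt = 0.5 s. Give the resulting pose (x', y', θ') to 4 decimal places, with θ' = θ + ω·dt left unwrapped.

(-2.7456, -3.9875, -3.5048)

θ' = -2.8798 + -1.25·0.5 = -3.5048
R = v/ω = 0.5/-1.25 = -0.4000
x' = -2.5 + -0.4000·(sin -3.5048 − sin -2.8798) = -2.7456
y' = -4 − -0.4000·(cos -3.5048 − cos -2.8798) = -3.9875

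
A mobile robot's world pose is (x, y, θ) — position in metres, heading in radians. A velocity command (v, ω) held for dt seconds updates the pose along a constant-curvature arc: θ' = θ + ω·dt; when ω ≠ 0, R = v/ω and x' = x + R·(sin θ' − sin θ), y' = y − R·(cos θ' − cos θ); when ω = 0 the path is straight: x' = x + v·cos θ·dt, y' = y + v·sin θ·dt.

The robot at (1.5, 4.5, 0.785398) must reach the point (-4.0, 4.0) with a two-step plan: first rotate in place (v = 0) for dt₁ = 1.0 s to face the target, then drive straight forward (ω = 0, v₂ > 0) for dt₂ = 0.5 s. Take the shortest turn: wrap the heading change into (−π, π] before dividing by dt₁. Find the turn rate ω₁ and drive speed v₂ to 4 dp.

heading to target = atan2(4−4.5, -4−1.5) = -3.0509
Δθ = wrap(-3.0509 − 0.7854) = 2.4469; ω₁ = Δθ/dt₁ = 2.4469
distance = √((-4−1.5)² + (4−4.5)²) = 5.5227; v₂ = distance/dt₂ = 11.0454

ω₁ = 2.4469, v₂ = 11.0454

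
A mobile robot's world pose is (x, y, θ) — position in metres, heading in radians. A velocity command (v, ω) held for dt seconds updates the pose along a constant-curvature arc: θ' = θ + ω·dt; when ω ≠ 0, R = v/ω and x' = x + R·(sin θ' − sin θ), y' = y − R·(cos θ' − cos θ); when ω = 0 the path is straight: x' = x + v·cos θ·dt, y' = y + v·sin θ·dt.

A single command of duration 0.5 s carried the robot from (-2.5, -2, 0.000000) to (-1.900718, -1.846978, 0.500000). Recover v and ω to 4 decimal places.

Δθ = 0.500000 − 0.000000 = 0.500000
ω = Δθ/dt = 0.500000/0.5 = 1.0000
R = Δx/(sin θ' − sin θ) = 1.2500
v = R·ω = 1.2500·1.0000 = 1.2500

v = 1.2500, ω = 1.0000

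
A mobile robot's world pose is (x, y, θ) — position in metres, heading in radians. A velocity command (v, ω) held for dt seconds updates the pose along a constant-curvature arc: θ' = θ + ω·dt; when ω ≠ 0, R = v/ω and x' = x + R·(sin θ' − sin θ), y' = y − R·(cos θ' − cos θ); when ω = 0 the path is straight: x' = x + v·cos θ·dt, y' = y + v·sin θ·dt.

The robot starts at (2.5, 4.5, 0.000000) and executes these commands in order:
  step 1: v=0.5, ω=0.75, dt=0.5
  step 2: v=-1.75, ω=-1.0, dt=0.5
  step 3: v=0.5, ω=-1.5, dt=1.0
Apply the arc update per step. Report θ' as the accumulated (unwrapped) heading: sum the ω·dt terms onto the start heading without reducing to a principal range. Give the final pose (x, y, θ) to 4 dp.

(2.1763, 4.0896, -1.6250)

step 1: θ'=0.3750 (R=0.6667) → pose (2.7442, 4.5463, 0.3750)
step 2: θ'=-0.1250 (R=1.7500) → pose (1.8850, 4.4384, -0.1250)
step 3: θ'=-1.6250 (R=-0.3333) → pose (2.1763, 4.0896, -1.6250)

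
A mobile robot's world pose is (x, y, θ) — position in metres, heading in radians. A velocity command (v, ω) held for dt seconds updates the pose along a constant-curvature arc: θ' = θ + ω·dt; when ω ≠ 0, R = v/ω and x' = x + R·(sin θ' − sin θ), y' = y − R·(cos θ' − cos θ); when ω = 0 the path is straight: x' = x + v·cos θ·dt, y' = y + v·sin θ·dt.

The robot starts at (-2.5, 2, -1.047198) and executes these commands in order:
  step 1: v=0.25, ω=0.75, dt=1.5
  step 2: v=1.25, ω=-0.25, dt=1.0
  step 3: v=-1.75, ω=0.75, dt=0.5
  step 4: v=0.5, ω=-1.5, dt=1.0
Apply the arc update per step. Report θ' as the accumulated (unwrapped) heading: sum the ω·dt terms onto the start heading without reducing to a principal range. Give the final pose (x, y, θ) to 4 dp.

(-1.4218, 1.5258, -1.2972)

step 1: θ'=0.0778 (R=0.3333) → pose (-2.1854, 1.8343, 0.0778)
step 2: θ'=-0.1722 (R=-5.0000) → pose (-0.9401, 1.7755, -0.1722)
step 3: θ'=0.2028 (R=-2.3333) → pose (-1.8098, 1.7622, 0.2028)
step 4: θ'=-1.2972 (R=-0.3333) → pose (-1.4218, 1.5258, -1.2972)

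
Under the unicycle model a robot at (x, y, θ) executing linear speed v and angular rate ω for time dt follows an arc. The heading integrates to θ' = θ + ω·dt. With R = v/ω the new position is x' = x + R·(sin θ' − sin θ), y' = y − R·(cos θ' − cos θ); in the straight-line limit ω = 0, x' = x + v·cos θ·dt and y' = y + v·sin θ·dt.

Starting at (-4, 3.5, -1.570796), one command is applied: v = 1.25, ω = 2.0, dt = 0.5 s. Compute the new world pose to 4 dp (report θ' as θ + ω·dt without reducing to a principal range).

θ' = -1.5708 + 2.0·0.5 = -0.5708
R = v/ω = 1.25/2.0 = 0.6250
x' = -4 + 0.6250·(sin -0.5708 − sin -1.5708) = -3.7127
y' = 3.5 − 0.6250·(cos -0.5708 − cos -1.5708) = 2.9741

(-3.7127, 2.9741, -0.5708)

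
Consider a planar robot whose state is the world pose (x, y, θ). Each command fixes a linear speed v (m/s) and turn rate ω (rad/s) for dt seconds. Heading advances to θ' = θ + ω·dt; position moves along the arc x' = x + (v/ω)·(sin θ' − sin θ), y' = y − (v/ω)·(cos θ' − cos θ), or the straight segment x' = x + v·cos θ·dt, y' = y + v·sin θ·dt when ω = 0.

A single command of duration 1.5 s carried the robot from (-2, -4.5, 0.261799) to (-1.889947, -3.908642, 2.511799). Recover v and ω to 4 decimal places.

Δθ = 2.511799 − 0.261799 = 2.250000
ω = Δθ/dt = 2.250000/1.5 = 1.5000
R = −Δy/(cos θ' − cos θ) = 0.3333
v = R·ω = 0.3333·1.5000 = 0.5000

v = 0.5000, ω = 1.5000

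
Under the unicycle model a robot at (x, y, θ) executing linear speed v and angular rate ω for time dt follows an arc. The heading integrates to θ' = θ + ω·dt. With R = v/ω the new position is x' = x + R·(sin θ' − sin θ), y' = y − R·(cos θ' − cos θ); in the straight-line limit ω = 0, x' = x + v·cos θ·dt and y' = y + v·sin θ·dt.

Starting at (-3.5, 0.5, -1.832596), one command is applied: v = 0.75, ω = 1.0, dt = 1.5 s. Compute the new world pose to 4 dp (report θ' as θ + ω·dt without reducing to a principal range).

(-3.0204, -0.4030, -0.3326)

θ' = -1.8326 + 1.0·1.5 = -0.3326
R = v/ω = 0.75/1.0 = 0.7500
x' = -3.5 + 0.7500·(sin -0.3326 − sin -1.8326) = -3.0204
y' = 0.5 − 0.7500·(cos -0.3326 − cos -1.8326) = -0.4030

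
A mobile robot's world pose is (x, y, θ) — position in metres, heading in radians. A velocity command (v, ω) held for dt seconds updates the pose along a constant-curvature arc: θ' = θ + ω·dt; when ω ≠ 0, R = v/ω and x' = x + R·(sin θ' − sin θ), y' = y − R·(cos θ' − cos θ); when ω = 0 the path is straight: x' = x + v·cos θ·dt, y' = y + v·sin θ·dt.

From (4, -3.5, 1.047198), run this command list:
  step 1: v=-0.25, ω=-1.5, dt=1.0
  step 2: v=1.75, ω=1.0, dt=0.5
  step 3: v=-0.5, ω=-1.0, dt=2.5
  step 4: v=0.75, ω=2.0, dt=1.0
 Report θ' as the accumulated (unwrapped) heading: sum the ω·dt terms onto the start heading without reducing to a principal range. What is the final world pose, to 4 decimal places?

(4.3638, -3.4822, -0.4528)

step 1: θ'=-0.4528 (R=0.1667) → pose (3.7827, -3.5665, -0.4528)
step 2: θ'=0.0472 (R=1.7500) → pose (4.6309, -3.7409, 0.0472)
step 3: θ'=-2.4528 (R=0.5000) → pose (4.2895, -2.8555, -2.4528)
step 4: θ'=-0.4528 (R=0.3750) → pose (4.3638, -3.4822, -0.4528)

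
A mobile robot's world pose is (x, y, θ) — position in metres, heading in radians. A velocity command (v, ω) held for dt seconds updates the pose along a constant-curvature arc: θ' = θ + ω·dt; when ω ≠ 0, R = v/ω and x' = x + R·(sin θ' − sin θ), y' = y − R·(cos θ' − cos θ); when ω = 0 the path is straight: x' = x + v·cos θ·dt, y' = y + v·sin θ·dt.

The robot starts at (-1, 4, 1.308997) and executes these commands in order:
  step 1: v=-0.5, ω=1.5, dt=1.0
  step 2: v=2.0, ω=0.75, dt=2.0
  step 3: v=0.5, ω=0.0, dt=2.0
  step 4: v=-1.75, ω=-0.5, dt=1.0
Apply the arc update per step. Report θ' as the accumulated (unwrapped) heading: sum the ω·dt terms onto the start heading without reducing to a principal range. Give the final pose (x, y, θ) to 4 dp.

(-3.4499, 2.5803, 3.8090)

step 1: θ'=2.8090 (R=-0.3333) → pose (-0.7869, 3.5987, 2.8090)
step 2: θ'=4.3090 (R=2.6667) → pose (-4.1101, 2.1249, 4.3090)
step 3: θ'=4.3090 (straight) → pose (-4.5027, 1.2052, 4.3090)
step 4: θ'=3.8090 (R=3.5000) → pose (-3.4499, 2.5803, 3.8090)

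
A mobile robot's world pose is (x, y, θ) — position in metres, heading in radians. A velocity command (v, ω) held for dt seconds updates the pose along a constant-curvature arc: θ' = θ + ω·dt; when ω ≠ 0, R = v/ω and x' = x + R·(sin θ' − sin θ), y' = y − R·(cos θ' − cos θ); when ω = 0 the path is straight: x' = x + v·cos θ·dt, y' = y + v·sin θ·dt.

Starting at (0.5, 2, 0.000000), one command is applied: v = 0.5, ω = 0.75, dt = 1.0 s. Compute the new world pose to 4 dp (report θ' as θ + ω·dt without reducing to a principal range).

θ' = 0.0000 + 0.75·1.0 = 0.7500
R = v/ω = 0.5/0.75 = 0.6667
x' = 0.5 + 0.6667·(sin 0.7500 − sin 0.0000) = 0.9544
y' = 2 − 0.6667·(cos 0.7500 − cos 0.0000) = 2.1789

(0.9544, 2.1789, 0.7500)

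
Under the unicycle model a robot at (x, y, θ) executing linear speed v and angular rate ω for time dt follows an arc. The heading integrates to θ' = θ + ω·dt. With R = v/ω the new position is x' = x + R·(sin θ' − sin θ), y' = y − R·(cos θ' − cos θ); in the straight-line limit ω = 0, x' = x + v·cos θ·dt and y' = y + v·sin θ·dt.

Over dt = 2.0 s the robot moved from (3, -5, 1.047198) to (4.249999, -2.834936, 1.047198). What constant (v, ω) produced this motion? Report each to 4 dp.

v = 1.2500, ω = 0.0000

Δθ = 1.047198 − 1.047198 = 0.000000
ω = Δθ/dt = 0.000000/2.0 = 0.0000
ω = 0 → v = (Δx·cos θ + Δy·sin θ)/dt = 1.2500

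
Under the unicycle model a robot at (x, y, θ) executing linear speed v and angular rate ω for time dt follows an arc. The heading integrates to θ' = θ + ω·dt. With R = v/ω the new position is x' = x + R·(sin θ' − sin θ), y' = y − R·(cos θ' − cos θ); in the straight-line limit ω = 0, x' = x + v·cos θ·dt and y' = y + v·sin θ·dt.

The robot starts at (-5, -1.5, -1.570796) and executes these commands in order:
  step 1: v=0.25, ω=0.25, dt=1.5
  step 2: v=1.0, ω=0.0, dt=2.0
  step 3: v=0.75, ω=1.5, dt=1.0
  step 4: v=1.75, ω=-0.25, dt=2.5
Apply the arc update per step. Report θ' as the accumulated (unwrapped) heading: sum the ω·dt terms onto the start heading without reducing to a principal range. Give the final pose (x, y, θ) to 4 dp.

(0.7210, -4.0569, -0.3208)

step 1: θ'=-1.1958 (R=1.0000) → pose (-4.9305, -1.8663, -1.1958)
step 2: θ'=-1.1958 (straight) → pose (-4.1980, -3.7273, -1.1958)
step 3: θ'=0.3042 (R=0.5000) → pose (-3.5829, -4.0212, 0.3042)
step 4: θ'=-0.3208 (R=-7.0000) → pose (0.7210, -4.0569, -0.3208)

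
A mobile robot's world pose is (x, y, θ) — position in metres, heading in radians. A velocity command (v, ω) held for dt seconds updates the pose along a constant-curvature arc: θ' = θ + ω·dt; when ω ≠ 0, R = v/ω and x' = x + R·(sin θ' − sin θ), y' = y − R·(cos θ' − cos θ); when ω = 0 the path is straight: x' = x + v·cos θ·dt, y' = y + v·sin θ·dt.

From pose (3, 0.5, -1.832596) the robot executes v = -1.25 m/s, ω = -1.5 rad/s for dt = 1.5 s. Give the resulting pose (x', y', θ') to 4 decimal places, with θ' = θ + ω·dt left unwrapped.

(4.4784, 0.7751, -4.0826)

θ' = -1.8326 + -1.5·1.5 = -4.0826
R = v/ω = -1.25/-1.5 = 0.8333
x' = 3 + 0.8333·(sin -4.0826 − sin -1.8326) = 4.4784
y' = 0.5 − 0.8333·(cos -4.0826 − cos -1.8326) = 0.7751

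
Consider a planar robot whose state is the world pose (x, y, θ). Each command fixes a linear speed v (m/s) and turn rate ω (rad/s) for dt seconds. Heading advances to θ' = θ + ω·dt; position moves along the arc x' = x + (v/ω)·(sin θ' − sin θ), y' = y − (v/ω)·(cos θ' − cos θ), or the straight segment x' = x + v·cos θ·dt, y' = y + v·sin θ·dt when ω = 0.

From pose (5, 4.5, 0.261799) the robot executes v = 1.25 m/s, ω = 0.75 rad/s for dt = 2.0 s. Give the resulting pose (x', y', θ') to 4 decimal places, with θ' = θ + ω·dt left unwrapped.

θ' = 0.2618 + 0.75·2.0 = 1.7618
R = v/ω = 1.25/0.75 = 1.6667
x' = 5 + 1.6667·(sin 1.7618 − sin 0.2618) = 6.2050
y' = 4.5 − 1.6667·(cos 1.7618 − cos 0.2618) = 6.4263

(6.2050, 6.4263, 1.7618)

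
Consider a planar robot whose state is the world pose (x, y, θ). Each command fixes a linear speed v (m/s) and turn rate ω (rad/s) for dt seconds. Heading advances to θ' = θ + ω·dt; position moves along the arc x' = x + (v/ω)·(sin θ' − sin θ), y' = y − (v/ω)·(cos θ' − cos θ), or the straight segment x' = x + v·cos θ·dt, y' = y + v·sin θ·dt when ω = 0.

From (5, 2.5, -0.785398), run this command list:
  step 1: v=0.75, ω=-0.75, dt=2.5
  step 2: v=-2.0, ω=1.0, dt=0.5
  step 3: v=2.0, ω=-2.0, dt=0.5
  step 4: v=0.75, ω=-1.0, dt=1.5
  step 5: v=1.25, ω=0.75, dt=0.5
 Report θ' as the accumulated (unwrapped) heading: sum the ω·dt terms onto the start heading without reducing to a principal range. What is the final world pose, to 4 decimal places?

(3.7601, 2.4380, -4.2854)

step 1: θ'=-2.6604 (R=-1.0000) → pose (4.7557, 0.9065, -2.6604)
step 2: θ'=-2.1604 (R=-2.0000) → pose (5.4924, 1.5673, -2.1604)
step 3: θ'=-3.1604 (R=-1.0000) → pose (4.6424, 1.1235, -3.1604)
step 4: θ'=-4.6604 (R=-0.7500) → pose (3.9075, 1.8344, -4.6604)
step 5: θ'=-4.2854 (R=1.6667) → pose (3.7601, 2.4380, -4.2854)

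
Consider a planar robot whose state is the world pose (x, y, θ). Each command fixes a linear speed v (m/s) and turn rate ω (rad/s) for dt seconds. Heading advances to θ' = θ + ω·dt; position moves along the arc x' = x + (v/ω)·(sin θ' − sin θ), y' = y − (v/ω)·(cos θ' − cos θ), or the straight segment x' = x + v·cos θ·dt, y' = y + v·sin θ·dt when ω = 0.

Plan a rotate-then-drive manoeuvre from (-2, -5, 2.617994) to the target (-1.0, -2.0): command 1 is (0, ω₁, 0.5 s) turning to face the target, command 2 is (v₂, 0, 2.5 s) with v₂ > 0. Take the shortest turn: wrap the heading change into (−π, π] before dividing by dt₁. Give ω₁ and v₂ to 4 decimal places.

ω₁ = -2.7379, v₂ = 1.2649

heading to target = atan2(-2−-5, -1−-2) = 1.2490
Δθ = wrap(1.2490 − 2.6180) = -1.3689; ω₁ = Δθ/dt₁ = -2.7379
distance = √((-1−-2)² + (-2−-5)²) = 3.1623; v₂ = distance/dt₂ = 1.2649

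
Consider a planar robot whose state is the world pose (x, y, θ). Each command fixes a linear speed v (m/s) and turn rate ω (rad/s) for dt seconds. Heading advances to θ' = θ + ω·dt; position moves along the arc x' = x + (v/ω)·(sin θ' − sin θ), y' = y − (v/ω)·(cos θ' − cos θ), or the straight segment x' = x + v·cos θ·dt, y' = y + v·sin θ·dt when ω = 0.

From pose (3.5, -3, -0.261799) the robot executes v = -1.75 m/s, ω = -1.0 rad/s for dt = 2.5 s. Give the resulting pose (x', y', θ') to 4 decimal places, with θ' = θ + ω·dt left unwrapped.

(3.3042, 0.3157, -2.7618)

θ' = -0.2618 + -1.0·2.5 = -2.7618
R = v/ω = -1.75/-1.0 = 1.7500
x' = 3.5 + 1.7500·(sin -2.7618 − sin -0.2618) = 3.3042
y' = -3 − 1.7500·(cos -2.7618 − cos -0.2618) = 0.3157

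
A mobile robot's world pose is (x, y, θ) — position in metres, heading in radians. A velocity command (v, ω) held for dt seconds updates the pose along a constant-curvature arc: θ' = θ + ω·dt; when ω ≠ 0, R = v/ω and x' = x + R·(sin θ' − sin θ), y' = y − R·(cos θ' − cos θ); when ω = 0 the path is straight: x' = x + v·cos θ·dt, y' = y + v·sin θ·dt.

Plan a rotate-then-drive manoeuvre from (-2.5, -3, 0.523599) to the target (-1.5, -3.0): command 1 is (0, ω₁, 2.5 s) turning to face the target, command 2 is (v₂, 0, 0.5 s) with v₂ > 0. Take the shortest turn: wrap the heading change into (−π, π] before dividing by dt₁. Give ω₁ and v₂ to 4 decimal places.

ω₁ = -0.2094, v₂ = 2.0000

heading to target = atan2(-3−-3, -1.5−-2.5) = 0.0000
Δθ = wrap(0.0000 − 0.5236) = -0.5236; ω₁ = Δθ/dt₁ = -0.2094
distance = √((-1.5−-2.5)² + (-3−-3)²) = 1.0000; v₂ = distance/dt₂ = 2.0000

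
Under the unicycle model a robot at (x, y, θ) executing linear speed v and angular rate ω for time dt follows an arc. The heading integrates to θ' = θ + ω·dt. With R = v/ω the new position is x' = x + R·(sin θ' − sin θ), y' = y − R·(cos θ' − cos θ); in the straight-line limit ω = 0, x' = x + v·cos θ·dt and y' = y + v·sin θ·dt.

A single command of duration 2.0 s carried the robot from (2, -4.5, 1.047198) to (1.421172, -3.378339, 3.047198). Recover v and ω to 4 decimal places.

Δθ = 3.047198 − 1.047198 = 2.000000
ω = Δθ/dt = 2.000000/2.0 = 1.0000
R = −Δy/(cos θ' − cos θ) = 0.7500
v = R·ω = 0.7500·1.0000 = 0.7500

v = 0.7500, ω = 1.0000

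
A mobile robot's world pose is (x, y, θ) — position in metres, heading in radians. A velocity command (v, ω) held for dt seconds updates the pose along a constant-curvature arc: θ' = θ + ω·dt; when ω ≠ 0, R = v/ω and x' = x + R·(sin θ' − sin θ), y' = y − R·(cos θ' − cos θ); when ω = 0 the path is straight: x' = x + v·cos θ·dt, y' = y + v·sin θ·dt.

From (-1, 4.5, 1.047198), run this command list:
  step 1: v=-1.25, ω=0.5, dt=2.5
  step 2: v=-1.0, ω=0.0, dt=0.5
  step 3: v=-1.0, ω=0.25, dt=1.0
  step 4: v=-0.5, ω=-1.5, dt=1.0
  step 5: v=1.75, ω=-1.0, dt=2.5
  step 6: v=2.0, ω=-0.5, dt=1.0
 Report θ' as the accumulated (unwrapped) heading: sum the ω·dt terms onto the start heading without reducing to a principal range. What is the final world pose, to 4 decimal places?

(3.4734, -2.5153, -1.9528)

step 1: θ'=2.2972 (R=-2.5000) → pose (-0.7039, 1.5895, 2.2972)
step 2: θ'=2.2972 (straight) → pose (-0.3718, 1.2158, 2.2972)
step 3: θ'=2.5472 (R=-4.0000) → pose (0.3785, 0.5585, 2.5472)
step 4: θ'=1.0472 (R=0.3333) → pose (0.4805, 0.1157, 1.0472)
step 5: θ'=-1.4528 (R=-1.7500) → pose (3.7339, -0.5533, -1.4528)
step 6: θ'=-1.9528 (R=-4.0000) → pose (3.4734, -2.5153, -1.9528)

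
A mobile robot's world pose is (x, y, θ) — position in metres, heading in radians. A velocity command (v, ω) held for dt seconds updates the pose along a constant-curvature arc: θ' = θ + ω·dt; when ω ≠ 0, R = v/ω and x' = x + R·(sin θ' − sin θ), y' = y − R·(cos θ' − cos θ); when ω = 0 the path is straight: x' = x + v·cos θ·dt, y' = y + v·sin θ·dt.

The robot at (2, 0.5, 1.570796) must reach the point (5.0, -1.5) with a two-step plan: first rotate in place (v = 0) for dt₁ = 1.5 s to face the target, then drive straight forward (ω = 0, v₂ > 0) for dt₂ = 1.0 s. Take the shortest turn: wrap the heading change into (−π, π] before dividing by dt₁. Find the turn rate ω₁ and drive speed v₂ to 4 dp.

heading to target = atan2(-1.5−0.5, 5−2) = -0.5880
Δθ = wrap(-0.5880 − 1.5708) = -2.1588; ω₁ = Δθ/dt₁ = -1.4392
distance = √((5−2)² + (-1.5−0.5)²) = 3.6056; v₂ = distance/dt₂ = 3.6056

ω₁ = -1.4392, v₂ = 3.6056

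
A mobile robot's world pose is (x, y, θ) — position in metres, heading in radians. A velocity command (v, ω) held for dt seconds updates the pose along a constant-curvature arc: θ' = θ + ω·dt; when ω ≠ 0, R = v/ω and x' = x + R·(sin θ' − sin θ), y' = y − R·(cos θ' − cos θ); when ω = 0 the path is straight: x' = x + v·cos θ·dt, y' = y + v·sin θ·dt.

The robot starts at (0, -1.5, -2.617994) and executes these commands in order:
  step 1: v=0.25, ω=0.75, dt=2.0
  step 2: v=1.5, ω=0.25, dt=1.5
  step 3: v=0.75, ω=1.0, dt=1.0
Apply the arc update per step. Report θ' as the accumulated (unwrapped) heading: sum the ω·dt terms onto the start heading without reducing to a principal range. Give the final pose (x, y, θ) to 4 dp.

(1.9013, -3.9013, 0.2570)

step 1: θ'=-1.1180 (R=0.3333) → pose (-0.1331, -1.9345, -1.1180)
step 2: θ'=-0.7430 (R=6.0000) → pose (1.2033, -3.7283, -0.7430)
step 3: θ'=0.2570 (R=0.7500) → pose (1.9013, -3.9013, 0.2570)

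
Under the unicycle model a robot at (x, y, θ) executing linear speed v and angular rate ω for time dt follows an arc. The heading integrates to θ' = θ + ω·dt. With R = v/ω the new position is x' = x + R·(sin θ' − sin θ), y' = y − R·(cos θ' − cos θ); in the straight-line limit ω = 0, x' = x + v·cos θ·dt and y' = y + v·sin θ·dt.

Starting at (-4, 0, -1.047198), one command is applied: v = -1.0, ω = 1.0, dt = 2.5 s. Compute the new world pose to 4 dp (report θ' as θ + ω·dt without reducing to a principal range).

(-5.8591, -0.3823, 1.4528)

θ' = -1.0472 + 1.0·2.5 = 1.4528
R = v/ω = -1.0/1.0 = -1.0000
x' = -4 + -1.0000·(sin 1.4528 − sin -1.0472) = -5.8591
y' = 0 − -1.0000·(cos 1.4528 − cos -1.0472) = -0.3823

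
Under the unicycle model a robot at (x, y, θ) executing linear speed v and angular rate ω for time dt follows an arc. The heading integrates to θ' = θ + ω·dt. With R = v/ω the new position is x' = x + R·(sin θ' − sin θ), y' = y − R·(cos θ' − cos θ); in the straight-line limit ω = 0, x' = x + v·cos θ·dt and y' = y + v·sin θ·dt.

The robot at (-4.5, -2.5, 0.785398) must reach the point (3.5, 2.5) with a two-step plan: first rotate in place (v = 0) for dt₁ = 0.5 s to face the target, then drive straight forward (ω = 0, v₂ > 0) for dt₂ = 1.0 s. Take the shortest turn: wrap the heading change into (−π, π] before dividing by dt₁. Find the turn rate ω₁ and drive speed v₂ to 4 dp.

ω₁ = -0.4536, v₂ = 9.4340

heading to target = atan2(2.5−-2.5, 3.5−-4.5) = 0.5586
Δθ = wrap(0.5586 − 0.7854) = -0.2268; ω₁ = Δθ/dt₁ = -0.4536
distance = √((3.5−-4.5)² + (2.5−-2.5)²) = 9.4340; v₂ = distance/dt₂ = 9.4340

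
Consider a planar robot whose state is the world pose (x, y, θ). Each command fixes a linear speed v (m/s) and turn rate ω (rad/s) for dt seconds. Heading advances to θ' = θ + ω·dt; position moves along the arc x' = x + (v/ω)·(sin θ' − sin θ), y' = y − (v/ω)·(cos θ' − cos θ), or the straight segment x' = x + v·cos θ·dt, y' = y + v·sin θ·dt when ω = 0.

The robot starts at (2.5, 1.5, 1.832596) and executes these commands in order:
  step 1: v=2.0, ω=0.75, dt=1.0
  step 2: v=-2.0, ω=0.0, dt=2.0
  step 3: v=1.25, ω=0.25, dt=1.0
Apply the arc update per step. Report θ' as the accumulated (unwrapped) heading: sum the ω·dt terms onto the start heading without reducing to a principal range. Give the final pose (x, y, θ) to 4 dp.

(3.5984, 1.4735, 2.8326)

step 1: θ'=2.5826 (R=2.6667) → pose (1.3384, 3.0706, 2.5826)
step 2: θ'=2.5826 (straight) → pose (4.7296, 0.9492, 2.5826)
step 3: θ'=2.8326 (R=5.0000) → pose (3.5984, 1.4735, 2.8326)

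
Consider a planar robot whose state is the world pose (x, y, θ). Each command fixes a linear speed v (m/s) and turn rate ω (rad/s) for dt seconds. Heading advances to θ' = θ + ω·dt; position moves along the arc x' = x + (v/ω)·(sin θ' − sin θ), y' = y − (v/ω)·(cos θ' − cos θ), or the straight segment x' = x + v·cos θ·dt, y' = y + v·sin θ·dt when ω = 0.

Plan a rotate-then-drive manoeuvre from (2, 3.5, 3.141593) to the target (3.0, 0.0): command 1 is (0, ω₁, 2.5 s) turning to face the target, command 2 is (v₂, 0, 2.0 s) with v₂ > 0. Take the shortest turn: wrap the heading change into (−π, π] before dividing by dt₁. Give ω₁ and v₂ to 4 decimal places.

ω₁ = 0.7396, v₂ = 1.8200

heading to target = atan2(0−3.5, 3−2) = -1.2925
Δθ = wrap(-1.2925 − 3.1416) = 1.8491; ω₁ = Δθ/dt₁ = 0.7396
distance = √((3−2)² + (0−3.5)²) = 3.6401; v₂ = distance/dt₂ = 1.8200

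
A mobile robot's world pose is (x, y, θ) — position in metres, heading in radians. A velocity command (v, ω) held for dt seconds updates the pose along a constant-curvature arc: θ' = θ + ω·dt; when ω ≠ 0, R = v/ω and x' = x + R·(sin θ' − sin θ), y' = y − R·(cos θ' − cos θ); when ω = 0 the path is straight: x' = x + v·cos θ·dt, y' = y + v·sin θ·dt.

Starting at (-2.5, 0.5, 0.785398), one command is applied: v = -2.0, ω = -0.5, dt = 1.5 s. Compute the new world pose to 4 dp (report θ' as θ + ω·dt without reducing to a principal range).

θ' = 0.7854 + -0.5·1.5 = 0.0354
R = v/ω = -2.0/-0.5 = 4.0000
x' = -2.5 + 4.0000·(sin 0.0354 − sin 0.7854) = -5.1869
y' = 0.5 − 4.0000·(cos 0.0354 − cos 0.7854) = -0.6691

(-5.1869, -0.6691, 0.0354)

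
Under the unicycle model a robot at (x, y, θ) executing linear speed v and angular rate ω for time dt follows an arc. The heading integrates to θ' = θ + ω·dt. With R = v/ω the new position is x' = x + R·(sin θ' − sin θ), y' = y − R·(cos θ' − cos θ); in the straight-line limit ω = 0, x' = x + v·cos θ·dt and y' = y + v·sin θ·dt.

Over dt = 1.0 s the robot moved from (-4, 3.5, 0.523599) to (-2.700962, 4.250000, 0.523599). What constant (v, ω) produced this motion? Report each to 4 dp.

v = 1.5000, ω = 0.0000

Δθ = 0.523599 − 0.523599 = 0.000000
ω = Δθ/dt = 0.000000/1.0 = 0.0000
ω = 0 → v = (Δx·cos θ + Δy·sin θ)/dt = 1.5000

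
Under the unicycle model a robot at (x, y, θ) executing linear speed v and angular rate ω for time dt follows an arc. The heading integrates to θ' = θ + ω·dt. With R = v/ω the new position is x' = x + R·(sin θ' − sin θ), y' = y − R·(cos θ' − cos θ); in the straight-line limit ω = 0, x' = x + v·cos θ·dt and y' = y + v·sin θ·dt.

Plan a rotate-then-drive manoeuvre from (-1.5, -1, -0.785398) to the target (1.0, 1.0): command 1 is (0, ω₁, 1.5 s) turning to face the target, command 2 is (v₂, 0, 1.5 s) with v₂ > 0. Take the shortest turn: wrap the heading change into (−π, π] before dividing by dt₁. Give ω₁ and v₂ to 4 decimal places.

heading to target = atan2(1−-1, 1−-1.5) = 0.6747
Δθ = wrap(0.6747 − -0.7854) = 1.4601; ω₁ = Δθ/dt₁ = 0.9734
distance = √((1−-1.5)² + (1−-1)²) = 3.2016; v₂ = distance/dt₂ = 2.1344

ω₁ = 0.9734, v₂ = 2.1344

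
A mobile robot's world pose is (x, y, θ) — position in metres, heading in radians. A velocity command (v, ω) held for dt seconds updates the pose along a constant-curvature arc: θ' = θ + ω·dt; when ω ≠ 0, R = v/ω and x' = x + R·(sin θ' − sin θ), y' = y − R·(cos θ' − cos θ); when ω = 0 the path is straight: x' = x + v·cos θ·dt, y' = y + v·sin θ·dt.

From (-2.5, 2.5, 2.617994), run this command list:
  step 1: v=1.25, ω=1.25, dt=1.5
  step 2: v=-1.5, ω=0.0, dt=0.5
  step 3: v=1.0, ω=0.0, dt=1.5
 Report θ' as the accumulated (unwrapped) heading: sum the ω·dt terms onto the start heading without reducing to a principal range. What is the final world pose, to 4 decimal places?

(-4.1393, 1.1196, 4.4930)

step 1: θ'=4.4930 (R=1.0000) → pose (-3.9760, 1.8516, 4.4930)
step 2: θ'=4.4930 (straight) → pose (-3.8128, 2.5836, 4.4930)
step 3: θ'=4.4930 (straight) → pose (-4.1393, 1.1196, 4.4930)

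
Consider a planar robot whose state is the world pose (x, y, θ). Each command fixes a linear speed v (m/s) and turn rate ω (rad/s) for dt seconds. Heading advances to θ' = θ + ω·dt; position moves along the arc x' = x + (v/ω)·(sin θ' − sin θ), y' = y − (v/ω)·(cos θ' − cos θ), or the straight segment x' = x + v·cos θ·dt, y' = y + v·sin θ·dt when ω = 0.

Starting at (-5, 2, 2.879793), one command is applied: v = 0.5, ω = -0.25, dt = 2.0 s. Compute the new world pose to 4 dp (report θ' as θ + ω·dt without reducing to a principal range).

θ' = 2.8798 + -0.25·2.0 = 2.3798
R = v/ω = 0.5/-0.25 = -2.0000
x' = -5 + -2.0000·(sin 2.3798 − sin 2.8798) = -5.8628
y' = 2 − -2.0000·(cos 2.3798 − cos 2.8798) = 2.4847

(-5.8628, 2.4847, 2.3798)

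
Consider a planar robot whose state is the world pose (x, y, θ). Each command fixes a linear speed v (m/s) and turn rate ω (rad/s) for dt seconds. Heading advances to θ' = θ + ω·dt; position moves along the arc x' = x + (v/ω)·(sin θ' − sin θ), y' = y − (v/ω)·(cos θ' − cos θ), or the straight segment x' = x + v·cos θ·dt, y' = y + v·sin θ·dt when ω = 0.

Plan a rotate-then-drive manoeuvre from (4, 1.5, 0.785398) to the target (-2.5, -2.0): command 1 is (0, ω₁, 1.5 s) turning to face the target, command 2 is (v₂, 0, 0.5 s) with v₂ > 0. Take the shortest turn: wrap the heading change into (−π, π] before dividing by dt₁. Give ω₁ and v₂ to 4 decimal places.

ω₁ = 1.9001, v₂ = 14.7648

heading to target = atan2(-2−1.5, -2.5−4) = -2.6477
Δθ = wrap(-2.6477 − 0.7854) = 2.8501; ω₁ = Δθ/dt₁ = 1.9001
distance = √((-2.5−4)² + (-2−1.5)²) = 7.3824; v₂ = distance/dt₂ = 14.7648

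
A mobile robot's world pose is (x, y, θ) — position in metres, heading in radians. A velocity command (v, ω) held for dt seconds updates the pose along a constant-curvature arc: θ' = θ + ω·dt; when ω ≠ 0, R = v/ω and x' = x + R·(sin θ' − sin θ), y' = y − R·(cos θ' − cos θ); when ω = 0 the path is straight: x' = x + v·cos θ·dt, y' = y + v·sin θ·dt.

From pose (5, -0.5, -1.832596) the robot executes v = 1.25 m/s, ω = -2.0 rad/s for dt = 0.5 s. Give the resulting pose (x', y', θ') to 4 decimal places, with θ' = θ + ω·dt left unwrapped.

(4.5864, -0.9336, -2.8326)

θ' = -1.8326 + -2.0·0.5 = -2.8326
R = v/ω = 1.25/-2.0 = -0.6250
x' = 5 + -0.6250·(sin -2.8326 − sin -1.8326) = 4.5864
y' = -0.5 − -0.6250·(cos -2.8326 − cos -1.8326) = -0.9336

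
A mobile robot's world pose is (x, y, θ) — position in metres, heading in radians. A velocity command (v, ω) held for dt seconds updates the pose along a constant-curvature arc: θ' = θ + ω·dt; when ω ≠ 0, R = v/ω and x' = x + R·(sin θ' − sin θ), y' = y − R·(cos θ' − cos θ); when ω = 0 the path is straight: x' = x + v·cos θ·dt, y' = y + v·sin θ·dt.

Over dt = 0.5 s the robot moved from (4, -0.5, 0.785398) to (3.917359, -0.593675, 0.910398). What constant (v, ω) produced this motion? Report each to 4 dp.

Δθ = 0.910398 − 0.785398 = 0.125000
ω = Δθ/dt = 0.125000/0.5 = 0.2500
R = −Δy/(cos θ' − cos θ) = -1.0000
v = R·ω = -1.0000·0.2500 = -0.2500

v = -0.2500, ω = 0.2500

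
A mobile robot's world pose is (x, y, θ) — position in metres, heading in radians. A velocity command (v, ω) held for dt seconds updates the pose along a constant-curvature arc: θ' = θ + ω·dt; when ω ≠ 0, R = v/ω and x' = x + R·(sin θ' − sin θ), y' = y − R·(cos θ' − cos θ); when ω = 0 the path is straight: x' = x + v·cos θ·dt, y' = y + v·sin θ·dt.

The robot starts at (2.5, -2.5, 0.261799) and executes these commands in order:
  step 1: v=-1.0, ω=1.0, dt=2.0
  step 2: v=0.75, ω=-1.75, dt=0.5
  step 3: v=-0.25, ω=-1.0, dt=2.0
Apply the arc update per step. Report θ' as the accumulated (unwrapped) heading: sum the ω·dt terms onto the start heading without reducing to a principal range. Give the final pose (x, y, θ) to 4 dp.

(1.5075, -3.9104, -0.6132)

step 1: θ'=2.2618 (R=-1.0000) → pose (1.9882, -4.1032, 2.2618)
step 2: θ'=1.3868 (R=-0.4286) → pose (1.8971, -3.7517, 1.3868)
step 3: θ'=-0.6132 (R=0.2500) → pose (1.5075, -3.9104, -0.6132)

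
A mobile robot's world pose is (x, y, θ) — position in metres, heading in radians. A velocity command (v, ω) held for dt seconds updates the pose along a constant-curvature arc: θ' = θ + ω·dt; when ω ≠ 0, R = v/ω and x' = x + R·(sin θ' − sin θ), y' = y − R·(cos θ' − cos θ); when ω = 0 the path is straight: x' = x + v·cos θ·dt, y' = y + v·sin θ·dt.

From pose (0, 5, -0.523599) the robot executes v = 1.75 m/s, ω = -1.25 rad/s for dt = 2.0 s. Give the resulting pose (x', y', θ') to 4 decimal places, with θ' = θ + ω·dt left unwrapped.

(-0.5352, 2.3973, -3.0236)

θ' = -0.5236 + -1.25·2.0 = -3.0236
R = v/ω = 1.75/-1.25 = -1.4000
x' = 0 + -1.4000·(sin -3.0236 − sin -0.5236) = -0.5352
y' = 5 − -1.4000·(cos -3.0236 − cos -0.5236) = 2.3973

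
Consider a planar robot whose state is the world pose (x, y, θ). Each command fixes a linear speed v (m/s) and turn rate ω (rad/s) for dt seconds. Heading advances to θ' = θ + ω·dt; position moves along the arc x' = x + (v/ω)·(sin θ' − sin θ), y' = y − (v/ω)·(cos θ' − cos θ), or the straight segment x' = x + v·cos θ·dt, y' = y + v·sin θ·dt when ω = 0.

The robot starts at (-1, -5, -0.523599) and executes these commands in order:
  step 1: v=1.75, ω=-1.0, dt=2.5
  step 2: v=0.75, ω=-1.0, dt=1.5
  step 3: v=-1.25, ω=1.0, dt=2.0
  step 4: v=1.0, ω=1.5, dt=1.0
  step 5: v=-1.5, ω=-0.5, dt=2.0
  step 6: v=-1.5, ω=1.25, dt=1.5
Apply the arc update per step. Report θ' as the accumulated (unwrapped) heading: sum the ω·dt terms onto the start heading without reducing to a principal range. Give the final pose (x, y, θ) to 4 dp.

step 1: θ'=-3.0236 (R=-1.7500) → pose (-1.6690, -8.2534, -3.0236)
step 2: θ'=-4.5236 (R=-0.7500) → pose (-2.4940, -7.6493, -4.5236)
step 3: θ'=-2.5236 (R=-1.2500) → pose (-0.5419, -8.4336, -2.5236)
step 4: θ'=-1.0236 (R=0.6667) → pose (-0.7250, -9.3238, -1.0236)
step 5: θ'=-2.0236 (R=3.0000) → pose (-0.8607, -6.4504, -2.0236)
step 6: θ'=-0.1486 (R=-1.2000) → pose (-1.7621, -4.7387, -0.1486)

(-1.7621, -4.7387, -0.1486)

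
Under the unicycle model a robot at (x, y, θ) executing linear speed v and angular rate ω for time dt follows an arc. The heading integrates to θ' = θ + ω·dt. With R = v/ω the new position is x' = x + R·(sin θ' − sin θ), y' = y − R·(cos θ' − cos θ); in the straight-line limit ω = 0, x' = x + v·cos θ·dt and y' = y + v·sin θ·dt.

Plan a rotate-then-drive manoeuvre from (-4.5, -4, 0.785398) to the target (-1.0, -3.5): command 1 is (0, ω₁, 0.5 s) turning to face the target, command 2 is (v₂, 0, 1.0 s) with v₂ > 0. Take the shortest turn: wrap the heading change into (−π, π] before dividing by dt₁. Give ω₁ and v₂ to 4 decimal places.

ω₁ = -1.2870, v₂ = 3.5355

heading to target = atan2(-3.5−-4, -1−-4.5) = 0.1419
Δθ = wrap(0.1419 − 0.7854) = -0.6435; ω₁ = Δθ/dt₁ = -1.2870
distance = √((-1−-4.5)² + (-3.5−-4)²) = 3.5355; v₂ = distance/dt₂ = 3.5355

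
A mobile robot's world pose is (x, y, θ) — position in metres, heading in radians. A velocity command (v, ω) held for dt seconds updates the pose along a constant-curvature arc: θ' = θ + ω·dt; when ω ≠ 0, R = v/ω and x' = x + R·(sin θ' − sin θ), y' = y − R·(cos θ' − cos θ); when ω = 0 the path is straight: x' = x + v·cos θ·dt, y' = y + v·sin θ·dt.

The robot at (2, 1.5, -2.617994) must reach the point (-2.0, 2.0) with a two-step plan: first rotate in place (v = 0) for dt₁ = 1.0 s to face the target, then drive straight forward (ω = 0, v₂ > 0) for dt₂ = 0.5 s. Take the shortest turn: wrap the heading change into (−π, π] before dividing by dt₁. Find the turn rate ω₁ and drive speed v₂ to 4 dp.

heading to target = atan2(2−1.5, -2−2) = 3.0172
Δθ = wrap(3.0172 − -2.6180) = -0.6480; ω₁ = Δθ/dt₁ = -0.6480
distance = √((-2−2)² + (2−1.5)²) = 4.0311; v₂ = distance/dt₂ = 8.0623

ω₁ = -0.6480, v₂ = 8.0623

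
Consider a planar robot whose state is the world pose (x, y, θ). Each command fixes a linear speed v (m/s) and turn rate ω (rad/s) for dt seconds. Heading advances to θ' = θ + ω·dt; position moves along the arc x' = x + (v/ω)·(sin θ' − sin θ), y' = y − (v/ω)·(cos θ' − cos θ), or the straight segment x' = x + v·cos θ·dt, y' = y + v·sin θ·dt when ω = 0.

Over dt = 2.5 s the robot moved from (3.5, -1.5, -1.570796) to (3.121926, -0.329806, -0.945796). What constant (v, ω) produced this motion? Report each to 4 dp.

v = -0.5000, ω = 0.2500

Δθ = -0.945796 − -1.570796 = 0.625000
ω = Δθ/dt = 0.625000/2.5 = 0.2500
R = −Δy/(cos θ' − cos θ) = -2.0000
v = R·ω = -2.0000·0.2500 = -0.5000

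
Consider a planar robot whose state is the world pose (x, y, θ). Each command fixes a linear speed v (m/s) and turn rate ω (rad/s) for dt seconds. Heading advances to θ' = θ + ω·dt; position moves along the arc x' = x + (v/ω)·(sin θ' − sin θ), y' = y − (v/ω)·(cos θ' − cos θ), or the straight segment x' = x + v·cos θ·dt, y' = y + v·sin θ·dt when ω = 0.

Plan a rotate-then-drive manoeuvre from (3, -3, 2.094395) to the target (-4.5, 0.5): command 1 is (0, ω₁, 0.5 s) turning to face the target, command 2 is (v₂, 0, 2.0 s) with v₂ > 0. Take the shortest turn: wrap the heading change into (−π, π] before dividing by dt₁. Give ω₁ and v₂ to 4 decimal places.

ω₁ = 1.2211, v₂ = 4.1382

heading to target = atan2(0.5−-3, -4.5−3) = 2.7050
Δθ = wrap(2.7050 − 2.0944) = 0.6106; ω₁ = Δθ/dt₁ = 1.2211
distance = √((-4.5−3)² + (0.5−-3)²) = 8.2765; v₂ = distance/dt₂ = 4.1382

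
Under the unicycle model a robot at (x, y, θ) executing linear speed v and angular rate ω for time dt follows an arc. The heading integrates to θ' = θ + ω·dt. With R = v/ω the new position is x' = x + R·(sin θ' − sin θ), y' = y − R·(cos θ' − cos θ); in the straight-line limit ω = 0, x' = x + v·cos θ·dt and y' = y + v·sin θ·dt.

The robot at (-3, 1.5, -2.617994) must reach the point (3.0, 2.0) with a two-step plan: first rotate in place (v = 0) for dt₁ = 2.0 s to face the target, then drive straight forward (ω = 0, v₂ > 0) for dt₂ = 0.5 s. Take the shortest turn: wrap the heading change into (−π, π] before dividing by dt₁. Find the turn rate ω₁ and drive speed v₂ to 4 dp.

heading to target = atan2(2−1.5, 3−-3) = 0.0831
Δθ = wrap(0.0831 − -2.6180) = 2.7011; ω₁ = Δθ/dt₁ = 1.3506
distance = √((3−-3)² + (2−1.5)²) = 6.0208; v₂ = distance/dt₂ = 12.0416

ω₁ = 1.3506, v₂ = 12.0416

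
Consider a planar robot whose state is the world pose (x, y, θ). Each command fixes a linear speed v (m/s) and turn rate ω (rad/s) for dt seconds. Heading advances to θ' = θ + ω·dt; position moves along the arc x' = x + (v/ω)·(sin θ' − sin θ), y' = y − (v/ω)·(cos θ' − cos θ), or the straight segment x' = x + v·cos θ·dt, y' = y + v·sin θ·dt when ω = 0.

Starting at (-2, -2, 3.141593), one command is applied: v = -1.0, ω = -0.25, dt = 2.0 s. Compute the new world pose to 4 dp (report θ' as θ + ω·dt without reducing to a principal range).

θ' = 3.1416 + -0.25·2.0 = 2.6416
R = v/ω = -1.0/-0.25 = 4.0000
x' = -2 + 4.0000·(sin 2.6416 − sin 3.1416) = -0.0823
y' = -2 − 4.0000·(cos 2.6416 − cos 3.1416) = -2.4897

(-0.0823, -2.4897, 2.6416)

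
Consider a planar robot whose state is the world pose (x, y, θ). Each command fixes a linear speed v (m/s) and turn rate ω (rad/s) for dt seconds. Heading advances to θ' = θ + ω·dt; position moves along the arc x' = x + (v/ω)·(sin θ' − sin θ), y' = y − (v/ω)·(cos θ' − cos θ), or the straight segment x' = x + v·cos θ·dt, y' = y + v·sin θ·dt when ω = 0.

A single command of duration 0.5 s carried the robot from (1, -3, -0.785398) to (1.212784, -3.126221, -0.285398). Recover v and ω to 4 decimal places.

v = 0.5000, ω = 1.0000

Δθ = -0.285398 − -0.785398 = 0.500000
ω = Δθ/dt = 0.500000/0.5 = 1.0000
R = Δx/(sin θ' − sin θ) = 0.5000
v = R·ω = 0.5000·1.0000 = 0.5000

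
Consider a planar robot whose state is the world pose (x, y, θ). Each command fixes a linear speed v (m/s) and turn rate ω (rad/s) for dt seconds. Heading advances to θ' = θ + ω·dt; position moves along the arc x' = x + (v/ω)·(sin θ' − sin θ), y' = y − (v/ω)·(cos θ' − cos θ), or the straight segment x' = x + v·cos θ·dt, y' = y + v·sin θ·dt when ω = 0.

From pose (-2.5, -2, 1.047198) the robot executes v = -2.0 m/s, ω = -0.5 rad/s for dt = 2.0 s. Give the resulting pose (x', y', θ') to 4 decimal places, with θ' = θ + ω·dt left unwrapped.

(-5.7754, -3.9955, 0.0472)

θ' = 1.0472 + -0.5·2.0 = 0.0472
R = v/ω = -2.0/-0.5 = 4.0000
x' = -2.5 + 4.0000·(sin 0.0472 − sin 1.0472) = -5.7754
y' = -2 − 4.0000·(cos 0.0472 − cos 1.0472) = -3.9955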